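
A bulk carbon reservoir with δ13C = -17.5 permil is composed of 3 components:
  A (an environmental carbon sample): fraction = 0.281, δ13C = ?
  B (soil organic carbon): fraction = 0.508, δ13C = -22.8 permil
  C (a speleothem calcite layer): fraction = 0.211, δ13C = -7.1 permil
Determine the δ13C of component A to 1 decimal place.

-15.7 permil

Isotope mass balance: δ_bulk = Σ fᵢ·δᵢ.
-17.5 = 0.281×δ_A + 0.508×(-22.8) + 0.211×(-7.1)
0.281·δ_A = -17.5 − (-13.080) = -4.420
δ_A = -4.420 / 0.281 = -15.73 permil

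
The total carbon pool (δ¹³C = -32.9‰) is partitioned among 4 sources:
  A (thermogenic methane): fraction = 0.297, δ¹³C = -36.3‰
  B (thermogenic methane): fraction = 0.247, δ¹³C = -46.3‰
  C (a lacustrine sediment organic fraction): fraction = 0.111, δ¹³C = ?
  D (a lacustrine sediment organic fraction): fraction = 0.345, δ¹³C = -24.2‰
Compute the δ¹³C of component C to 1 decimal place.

-21.0‰

Isotope mass balance: δ_bulk = Σ fᵢ·δᵢ.
-32.9 = 0.297×(-36.3) + 0.247×(-46.3) + 0.111×δ_C + 0.345×(-24.2)
0.111·δ_C = -32.9 − (-30.566) = -2.334
δ_C = -2.334 / 0.111 = -21.03‰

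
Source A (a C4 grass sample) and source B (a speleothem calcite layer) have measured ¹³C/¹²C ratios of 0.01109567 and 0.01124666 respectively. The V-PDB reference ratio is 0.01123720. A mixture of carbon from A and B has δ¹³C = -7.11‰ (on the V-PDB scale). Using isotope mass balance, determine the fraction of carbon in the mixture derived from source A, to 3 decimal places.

0.592

δ_A = (0.01109567/0.01123720 − 1)×1000 = (0.987405 − 1)×1000 = -12.595‰
δ_B = (0.01124666/0.01123720 − 1)×1000 = (1.000842 − 1)×1000 = 0.842‰
f_A = (δ_mix − δ_B)/(δ_A − δ_B) = (-7.11 − (0.842))/(-12.595 − (0.842))
f_A = -7.952 / -13.437 = 0.5918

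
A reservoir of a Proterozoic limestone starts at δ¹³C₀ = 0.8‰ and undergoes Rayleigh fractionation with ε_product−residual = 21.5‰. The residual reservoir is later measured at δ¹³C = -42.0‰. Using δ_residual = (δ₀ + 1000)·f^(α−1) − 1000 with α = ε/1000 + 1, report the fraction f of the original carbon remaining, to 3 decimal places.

0.131

α − 1 = ε/1000 = 0.0215
(δ_res + 1000)/(δ₀ + 1000) = (-42.0 + 1000)/(0.8 + 1000) = 958.0/1000.8 = 0.957234
f = 0.957234^(1/0.0215) = exp(ln(0.957234)/0.0215) = exp(-0.04371/0.0215)
f = exp(-2.0329) = 0.1310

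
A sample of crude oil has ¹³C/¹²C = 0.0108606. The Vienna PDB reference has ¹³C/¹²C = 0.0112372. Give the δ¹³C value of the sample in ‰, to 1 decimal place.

-33.5‰

δ¹³C = (R_sample / R_standard − 1) × 1000
R_sample / R_standard = 0.0108606 / 0.0112372 = 0.966486
δ¹³C = (0.966486 − 1) × 1000 = -33.51‰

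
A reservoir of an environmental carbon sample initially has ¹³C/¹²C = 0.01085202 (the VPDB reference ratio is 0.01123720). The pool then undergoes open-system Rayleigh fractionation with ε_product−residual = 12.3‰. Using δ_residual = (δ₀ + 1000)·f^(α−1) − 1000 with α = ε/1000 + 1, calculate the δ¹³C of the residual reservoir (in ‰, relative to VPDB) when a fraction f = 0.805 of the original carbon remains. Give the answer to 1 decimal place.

-36.9‰

δ₀ = (0.01085202/0.01123720 − 1)×1000 = (0.965723 − 1)×1000 = -34.277‰
α − 1 = ε/1000 = 0.0123
f^(α−1) = 0.805^(0.0123) = 0.997336
δ_res = (-34.277 + 1000) × 0.997336 − 1000 = 963.150 − 1000 = -36.85‰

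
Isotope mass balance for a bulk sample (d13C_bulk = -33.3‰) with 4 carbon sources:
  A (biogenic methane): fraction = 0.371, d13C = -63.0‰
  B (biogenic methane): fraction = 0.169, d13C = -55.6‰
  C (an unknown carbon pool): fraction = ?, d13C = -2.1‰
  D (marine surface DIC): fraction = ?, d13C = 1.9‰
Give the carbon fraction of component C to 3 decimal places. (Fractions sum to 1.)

0.351

Let f_C and f_D be the unknown fractions; fractions sum to 1 so f_C + f_D = 0.460.
Mass balance: Σ fᵢ·δᵢ = δ_bulk ⇒ f_C·(-2.1) + f_D·(1.9) = -33.3 − (-32.769) = -0.531
Substitute f_D = 0.460 − f_C:
f_C·(-2.1 − 1.9) = -0.531 − 0.460×(1.9) = -1.405
f_C = -1.405 / -4.0 = 0.3511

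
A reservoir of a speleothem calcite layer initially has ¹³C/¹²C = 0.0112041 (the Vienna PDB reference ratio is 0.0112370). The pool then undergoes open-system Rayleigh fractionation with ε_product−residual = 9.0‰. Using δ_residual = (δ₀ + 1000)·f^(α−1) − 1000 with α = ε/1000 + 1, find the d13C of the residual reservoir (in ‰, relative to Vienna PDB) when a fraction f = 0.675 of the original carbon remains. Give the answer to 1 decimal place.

δ₀ = (0.0112041/0.0112370 − 1)×1000 = (0.997072 − 1)×1000 = -2.928‰
α − 1 = ε/1000 = 0.0090
f^(α−1) = 0.675^(0.0090) = 0.996469
δ_res = (-2.928 + 1000) × 0.996469 − 1000 = 993.551 − 1000 = -6.45‰

-6.4‰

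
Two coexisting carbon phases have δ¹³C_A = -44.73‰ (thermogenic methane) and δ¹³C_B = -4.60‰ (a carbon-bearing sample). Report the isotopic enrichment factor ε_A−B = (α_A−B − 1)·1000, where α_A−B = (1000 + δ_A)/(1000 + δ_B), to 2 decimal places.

α_A−B = (1000 + -44.73) / (1000 + -4.60) = 955.27 / 995.40 = 0.959685
ε_A−B = (0.959685 − 1) × 1000 = -40.315‰
(The approximation ε ≈ δ_A − δ_B would give -40.13‰.)

-40.32‰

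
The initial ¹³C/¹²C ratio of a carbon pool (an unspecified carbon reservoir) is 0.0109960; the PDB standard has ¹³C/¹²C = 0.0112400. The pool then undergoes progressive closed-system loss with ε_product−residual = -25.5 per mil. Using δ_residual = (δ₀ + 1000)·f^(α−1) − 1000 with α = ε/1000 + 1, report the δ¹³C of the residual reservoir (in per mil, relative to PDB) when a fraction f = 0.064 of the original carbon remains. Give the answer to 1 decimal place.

49.3 per mil

δ₀ = (0.0109960/0.0112400 − 1)×1000 = (0.978292 − 1)×1000 = -21.708 per mil
α − 1 = ε/1000 = -0.0255
f^(α−1) = 0.064^(-0.0255) = 1.072611
δ_res = (-21.708 + 1000) × 1.072611 − 1000 = 1049.327 − 1000 = 49.33 per mil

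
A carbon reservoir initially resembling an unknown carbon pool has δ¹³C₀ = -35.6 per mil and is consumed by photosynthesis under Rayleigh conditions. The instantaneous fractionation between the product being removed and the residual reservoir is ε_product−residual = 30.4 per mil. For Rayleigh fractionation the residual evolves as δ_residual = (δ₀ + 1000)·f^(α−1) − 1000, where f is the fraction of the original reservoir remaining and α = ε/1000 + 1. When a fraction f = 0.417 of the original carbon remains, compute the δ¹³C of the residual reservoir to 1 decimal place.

Rayleigh residual: δ_res = (δ₀ + 1000)·f^(α−1) − 1000
α = ε/1000 + 1 = 1.03040, so α − 1 = 0.03040
f^(α−1) = 0.417^(0.03040) = 0.973760
δ_res = (-35.6 + 1000) × 0.973760 − 1000 = 939.095 − 1000 = -60.91 per mil

-60.9 per mil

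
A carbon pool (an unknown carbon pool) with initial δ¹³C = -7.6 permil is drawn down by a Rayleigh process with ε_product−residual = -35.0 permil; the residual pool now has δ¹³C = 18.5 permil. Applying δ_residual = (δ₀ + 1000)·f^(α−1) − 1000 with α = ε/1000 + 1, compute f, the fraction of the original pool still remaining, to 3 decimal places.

0.476

α − 1 = ε/1000 = -0.0350
(δ_res + 1000)/(δ₀ + 1000) = (18.5 + 1000)/(-7.6 + 1000) = 1018.5/992.4 = 1.026300
f = 1.026300^(1/-0.0350) = exp(ln(1.026300)/-0.0350) = exp(0.02596/-0.0350)
f = exp(-0.7417) = 0.4763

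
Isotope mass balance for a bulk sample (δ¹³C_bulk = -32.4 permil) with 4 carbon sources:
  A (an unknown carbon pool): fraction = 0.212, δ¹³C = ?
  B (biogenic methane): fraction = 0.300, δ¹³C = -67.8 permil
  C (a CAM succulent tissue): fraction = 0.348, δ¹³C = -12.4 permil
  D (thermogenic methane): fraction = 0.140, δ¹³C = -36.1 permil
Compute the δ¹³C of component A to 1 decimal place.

Isotope mass balance: δ_bulk = Σ fᵢ·δᵢ.
-32.4 = 0.212×δ_A + 0.300×(-67.8) + 0.348×(-12.4) + 0.140×(-36.1)
0.212·δ_A = -32.4 − (-29.709) = -2.691
δ_A = -2.691 / 0.212 = -12.69 permil

-12.7 permil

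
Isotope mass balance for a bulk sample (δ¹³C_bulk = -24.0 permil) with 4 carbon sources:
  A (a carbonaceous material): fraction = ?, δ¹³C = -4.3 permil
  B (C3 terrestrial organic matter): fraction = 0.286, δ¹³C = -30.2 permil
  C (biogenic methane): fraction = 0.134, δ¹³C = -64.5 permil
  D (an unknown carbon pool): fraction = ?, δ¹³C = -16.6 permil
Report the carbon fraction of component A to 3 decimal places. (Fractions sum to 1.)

Let f_A and f_D be the unknown fractions; fractions sum to 1 so f_A + f_D = 0.580.
Mass balance: Σ fᵢ·δᵢ = δ_bulk ⇒ f_A·(-4.3) + f_D·(-16.6) = -24.0 − (-17.280) = -6.720
Substitute f_D = 0.580 − f_A:
f_A·(-4.3 − -16.6) = -6.720 − 0.580×(-16.6) = 2.908
f_A = 2.908 / 12.3 = 0.2364

0.236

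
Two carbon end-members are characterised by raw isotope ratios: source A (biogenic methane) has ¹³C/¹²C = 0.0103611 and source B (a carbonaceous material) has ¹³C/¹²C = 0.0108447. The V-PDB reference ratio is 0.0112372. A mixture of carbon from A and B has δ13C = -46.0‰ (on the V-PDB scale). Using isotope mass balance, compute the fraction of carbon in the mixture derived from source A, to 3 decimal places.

δ_A = (0.0103611/0.0112372 − 1)×1000 = (0.922036 − 1)×1000 = -77.964‰
δ_B = (0.0108447/0.0112372 − 1)×1000 = (0.965071 − 1)×1000 = -34.929‰
f_A = (δ_mix − δ_B)/(δ_A − δ_B) = (-46.0 − (-34.929))/(-77.964 − (-34.929))
f_A = -11.071 / -43.036 = 0.2573

0.257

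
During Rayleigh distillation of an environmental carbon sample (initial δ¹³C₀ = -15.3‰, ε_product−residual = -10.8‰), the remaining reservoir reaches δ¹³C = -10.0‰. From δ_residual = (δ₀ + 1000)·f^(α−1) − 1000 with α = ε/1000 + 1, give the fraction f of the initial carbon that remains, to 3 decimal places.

0.608

α − 1 = ε/1000 = -0.0108
(δ_res + 1000)/(δ₀ + 1000) = (-10.0 + 1000)/(-15.3 + 1000) = 990.0/984.7 = 1.005382
f = 1.005382^(1/-0.0108) = exp(ln(1.005382)/-0.0108) = exp(0.00537/-0.0108)
f = exp(-0.4970) = 0.6083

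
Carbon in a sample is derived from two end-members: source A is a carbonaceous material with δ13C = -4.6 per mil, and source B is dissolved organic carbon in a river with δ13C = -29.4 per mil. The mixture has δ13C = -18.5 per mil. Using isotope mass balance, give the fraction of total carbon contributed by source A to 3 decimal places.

0.440

δ_mix = f_A·δ_A + (1 − f_A)·δ_B  ⇒  f_A = (δ_mix − δ_B)/(δ_A − δ_B)
f_A = (-18.5 − (-29.4)) / (-4.6 − (-29.4))
f_A = 10.9 / 24.8 = 0.4395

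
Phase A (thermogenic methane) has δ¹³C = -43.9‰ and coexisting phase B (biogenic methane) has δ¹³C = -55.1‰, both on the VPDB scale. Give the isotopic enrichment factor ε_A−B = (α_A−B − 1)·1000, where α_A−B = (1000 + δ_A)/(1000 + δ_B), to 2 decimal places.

α_A−B = (1000 + -43.9) / (1000 + -55.1) = 956.1 / 944.9 = 1.011853
ε_A−B = (1.011853 − 1) × 1000 = 11.853‰
(The approximation ε ≈ δ_A − δ_B would give 11.2‰.)

11.85‰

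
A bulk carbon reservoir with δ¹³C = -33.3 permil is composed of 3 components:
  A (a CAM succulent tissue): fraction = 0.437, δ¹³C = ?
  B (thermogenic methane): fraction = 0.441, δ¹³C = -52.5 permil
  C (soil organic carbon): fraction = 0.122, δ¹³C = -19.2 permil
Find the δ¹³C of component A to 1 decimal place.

Isotope mass balance: δ_bulk = Σ fᵢ·δᵢ.
-33.3 = 0.437×δ_A + 0.441×(-52.5) + 0.122×(-19.2)
0.437·δ_A = -33.3 − (-25.495) = -7.805
δ_A = -7.805 / 0.437 = -17.86 permil

-17.9 permil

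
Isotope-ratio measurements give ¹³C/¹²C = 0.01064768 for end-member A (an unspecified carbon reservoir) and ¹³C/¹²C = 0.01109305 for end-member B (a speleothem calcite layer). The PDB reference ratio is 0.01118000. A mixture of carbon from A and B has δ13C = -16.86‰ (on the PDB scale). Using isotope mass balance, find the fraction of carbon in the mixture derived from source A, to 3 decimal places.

0.228

δ_A = (0.01064768/0.01118000 − 1)×1000 = (0.952386 − 1)×1000 = -47.614‰
δ_B = (0.01109305/0.01118000 − 1)×1000 = (0.992223 − 1)×1000 = -7.777‰
f_A = (δ_mix − δ_B)/(δ_A − δ_B) = (-16.86 − (-7.777))/(-47.614 − (-7.777))
f_A = -9.083 / -39.836 = 0.2280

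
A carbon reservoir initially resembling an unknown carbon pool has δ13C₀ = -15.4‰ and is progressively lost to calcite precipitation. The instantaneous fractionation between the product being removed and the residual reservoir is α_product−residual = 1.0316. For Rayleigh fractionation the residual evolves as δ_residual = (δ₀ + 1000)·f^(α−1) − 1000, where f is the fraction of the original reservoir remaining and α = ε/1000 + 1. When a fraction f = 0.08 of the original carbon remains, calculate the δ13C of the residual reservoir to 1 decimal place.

Rayleigh residual: δ_res = (δ₀ + 1000)·f^(α−1) − 1000
α − 1 = 0.03160
f^(α−1) = 0.08^(0.03160) = 0.923289
δ_res = (-15.4 + 1000) × 0.923289 − 1000 = 909.070 − 1000 = -90.93‰

-90.9‰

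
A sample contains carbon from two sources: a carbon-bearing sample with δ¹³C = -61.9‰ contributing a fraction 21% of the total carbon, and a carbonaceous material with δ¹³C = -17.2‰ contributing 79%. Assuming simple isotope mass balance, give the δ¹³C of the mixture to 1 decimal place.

-26.6‰

δ_mix = f_A·δ_A + f_B·δ_B
δ_mix = 0.21 × (-61.9) + 0.79 × (-17.2)
δ_mix = -13.00 + -13.59 = -26.59‰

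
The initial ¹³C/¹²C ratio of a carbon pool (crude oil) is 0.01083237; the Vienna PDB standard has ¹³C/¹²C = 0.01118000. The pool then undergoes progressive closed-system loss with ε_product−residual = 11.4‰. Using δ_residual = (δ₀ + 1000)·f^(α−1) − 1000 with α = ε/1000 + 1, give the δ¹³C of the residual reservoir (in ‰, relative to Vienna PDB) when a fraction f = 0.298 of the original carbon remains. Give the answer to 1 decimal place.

δ₀ = (0.01083237/0.01118000 − 1)×1000 = (0.968906 − 1)×1000 = -31.094‰
α − 1 = ε/1000 = 0.0114
f^(α−1) = 0.298^(0.0114) = 0.986293
δ_res = (-31.094 + 1000) × 0.986293 − 1000 = 955.626 − 1000 = -44.37‰

-44.4‰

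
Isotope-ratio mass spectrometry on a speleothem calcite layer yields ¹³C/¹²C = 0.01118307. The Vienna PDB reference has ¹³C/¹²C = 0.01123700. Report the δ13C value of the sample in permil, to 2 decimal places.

-4.80 permil

δ13C = (R_sample / R_standard − 1) × 1000
R_sample / R_standard = 0.01118307 / 0.01123700 = 0.995201
δ13C = (0.995201 − 1) × 1000 = -4.799 permil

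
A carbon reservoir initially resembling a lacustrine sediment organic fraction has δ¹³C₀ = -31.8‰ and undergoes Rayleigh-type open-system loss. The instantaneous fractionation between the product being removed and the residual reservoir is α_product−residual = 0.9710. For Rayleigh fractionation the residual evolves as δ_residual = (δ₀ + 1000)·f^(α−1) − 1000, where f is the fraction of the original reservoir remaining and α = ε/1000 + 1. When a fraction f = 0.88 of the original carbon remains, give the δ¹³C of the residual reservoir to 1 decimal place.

-28.2‰

Rayleigh residual: δ_res = (δ₀ + 1000)·f^(α−1) − 1000
α − 1 = -0.02900
f^(α−1) = 0.88^(-0.02900) = 1.003714
δ_res = (-31.8 + 1000) × 1.003714 − 1000 = 971.796 − 1000 = -28.20‰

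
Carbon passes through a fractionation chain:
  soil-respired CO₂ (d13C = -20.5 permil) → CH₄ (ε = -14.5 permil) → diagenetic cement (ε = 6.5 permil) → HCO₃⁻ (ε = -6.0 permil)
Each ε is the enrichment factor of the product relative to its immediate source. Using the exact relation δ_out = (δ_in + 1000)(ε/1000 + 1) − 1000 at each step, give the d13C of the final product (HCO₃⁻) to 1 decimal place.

step 1: δ = (-20.50 + 1000)·(-14.5/1000 + 1) − 1000 = -34.70 permil
step 2: δ = (-34.70 + 1000)·(6.5/1000 + 1) − 1000 = -28.43 permil
step 3: δ = (-28.43 + 1000)·(-6.0/1000 + 1) − 1000 = -34.26 permil

-34.3 permil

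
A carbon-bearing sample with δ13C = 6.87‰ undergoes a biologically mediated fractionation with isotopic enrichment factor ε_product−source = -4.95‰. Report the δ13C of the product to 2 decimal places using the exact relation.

To first order, δ_product ≈ δ_source + ε = 1.92‰.
Exactly, δ_product = (δ_source + 1000)·(ε/1000 + 1) − 1000.
δ_product = (6.87 + 1000) × (-4.95/1000 + 1) − 1000
δ_product = 1.886‰

1.89‰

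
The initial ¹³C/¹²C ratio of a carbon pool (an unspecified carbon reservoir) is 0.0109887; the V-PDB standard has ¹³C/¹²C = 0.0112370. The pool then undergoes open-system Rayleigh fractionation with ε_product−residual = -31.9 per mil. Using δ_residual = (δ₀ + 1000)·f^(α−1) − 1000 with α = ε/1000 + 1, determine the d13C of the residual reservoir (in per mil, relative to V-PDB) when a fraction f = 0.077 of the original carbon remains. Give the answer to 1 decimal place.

61.2 per mil

δ₀ = (0.0109887/0.0112370 − 1)×1000 = (0.977903 − 1)×1000 = -22.097 per mil
α − 1 = ε/1000 = -0.0319
f^(α−1) = 0.077^(-0.0319) = 1.085228
δ_res = (-22.097 + 1000) × 1.085228 − 1000 = 1061.248 − 1000 = 61.25 per mil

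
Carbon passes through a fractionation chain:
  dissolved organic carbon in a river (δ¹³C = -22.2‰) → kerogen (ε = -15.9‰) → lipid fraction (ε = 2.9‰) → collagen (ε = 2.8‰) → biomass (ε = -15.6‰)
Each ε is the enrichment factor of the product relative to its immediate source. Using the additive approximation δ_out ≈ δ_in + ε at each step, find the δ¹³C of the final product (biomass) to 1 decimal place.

step 1: δ ≈ -22.2 + (-15.9) = -38.1‰
step 2: δ ≈ -38.1 + (2.9) = -35.2‰
step 3: δ ≈ -35.2 + (2.8) = -32.4‰
step 4: δ ≈ -32.4 + (-15.6) = -48.0‰

-48.0‰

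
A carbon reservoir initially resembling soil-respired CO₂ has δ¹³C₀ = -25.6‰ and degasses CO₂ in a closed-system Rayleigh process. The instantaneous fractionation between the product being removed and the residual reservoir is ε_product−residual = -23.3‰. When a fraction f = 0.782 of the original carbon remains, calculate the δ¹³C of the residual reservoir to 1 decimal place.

Rayleigh residual: δ_res = (δ₀ + 1000)·f^(α−1) − 1000
α = ε/1000 + 1 = 0.97670, so α − 1 = -0.02330
f^(α−1) = 0.782^(-0.02330) = 1.005746
δ_res = (-25.6 + 1000) × 1.005746 − 1000 = 979.999 − 1000 = -20.00‰

-20.0‰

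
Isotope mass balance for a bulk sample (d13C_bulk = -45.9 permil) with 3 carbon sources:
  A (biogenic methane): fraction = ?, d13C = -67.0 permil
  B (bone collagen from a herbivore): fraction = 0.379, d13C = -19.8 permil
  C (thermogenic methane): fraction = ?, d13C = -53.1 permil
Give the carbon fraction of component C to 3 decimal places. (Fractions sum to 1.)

Let f_C and f_A be the unknown fractions; fractions sum to 1 so f_C + f_A = 0.621.
Mass balance: Σ fᵢ·δᵢ = δ_bulk ⇒ f_C·(-53.1) + f_A·(-67.0) = -45.9 − (-7.504) = -38.396
Substitute f_A = 0.621 − f_C:
f_C·(-53.1 − -67.0) = -38.396 − 0.621×(-67.0) = 3.211
f_C = 3.211 / 13.9 = 0.2310

0.231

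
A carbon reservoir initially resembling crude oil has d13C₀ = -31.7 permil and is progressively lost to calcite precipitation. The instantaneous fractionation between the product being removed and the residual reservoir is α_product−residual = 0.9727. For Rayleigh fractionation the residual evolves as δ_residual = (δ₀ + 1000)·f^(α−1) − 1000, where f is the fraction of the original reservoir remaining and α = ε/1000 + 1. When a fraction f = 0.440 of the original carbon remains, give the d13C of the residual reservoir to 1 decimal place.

-9.8 permil

Rayleigh residual: δ_res = (δ₀ + 1000)·f^(α−1) − 1000
α − 1 = -0.02730
f^(α−1) = 0.440^(-0.02730) = 1.022666
δ_res = (-31.7 + 1000) × 1.022666 − 1000 = 990.247 − 1000 = -9.75 permil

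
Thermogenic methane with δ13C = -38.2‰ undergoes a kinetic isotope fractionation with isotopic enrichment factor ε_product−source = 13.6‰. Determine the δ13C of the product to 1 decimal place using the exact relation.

Exactly, δ_product = (δ_source + 1000)·(ε/1000 + 1) − 1000.
δ_product = (-38.2 + 1000) × (13.6/1000 + 1) − 1000
δ_product = -25.12‰

-25.1‰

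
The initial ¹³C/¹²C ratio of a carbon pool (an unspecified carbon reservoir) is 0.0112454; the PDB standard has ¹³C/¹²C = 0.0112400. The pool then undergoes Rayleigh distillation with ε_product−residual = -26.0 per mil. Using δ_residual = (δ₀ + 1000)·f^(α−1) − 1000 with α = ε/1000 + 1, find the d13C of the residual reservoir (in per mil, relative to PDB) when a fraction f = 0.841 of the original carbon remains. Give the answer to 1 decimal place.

5.0 per mil

δ₀ = (0.0112454/0.0112400 − 1)×1000 = (1.000480 − 1)×1000 = 0.480 per mil
α − 1 = ε/1000 = -0.0260
f^(α−1) = 0.841^(-0.0260) = 1.004512
δ_res = (0.480 + 1000) × 1.004512 − 1000 = 1004.995 − 1000 = 4.99 per mil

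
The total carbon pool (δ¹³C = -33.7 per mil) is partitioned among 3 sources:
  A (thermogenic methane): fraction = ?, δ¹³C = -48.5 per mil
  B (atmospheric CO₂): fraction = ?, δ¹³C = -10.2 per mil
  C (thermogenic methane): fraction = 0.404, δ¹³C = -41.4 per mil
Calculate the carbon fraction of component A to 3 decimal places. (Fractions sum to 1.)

Let f_A and f_B be the unknown fractions; fractions sum to 1 so f_A + f_B = 0.596.
Mass balance: Σ fᵢ·δᵢ = δ_bulk ⇒ f_A·(-48.5) + f_B·(-10.2) = -33.7 − (-16.726) = -16.974
Substitute f_B = 0.596 − f_A:
f_A·(-48.5 − -10.2) = -16.974 − 0.596×(-10.2) = -10.895
f_A = -10.895 / -38.3 = 0.2845

0.284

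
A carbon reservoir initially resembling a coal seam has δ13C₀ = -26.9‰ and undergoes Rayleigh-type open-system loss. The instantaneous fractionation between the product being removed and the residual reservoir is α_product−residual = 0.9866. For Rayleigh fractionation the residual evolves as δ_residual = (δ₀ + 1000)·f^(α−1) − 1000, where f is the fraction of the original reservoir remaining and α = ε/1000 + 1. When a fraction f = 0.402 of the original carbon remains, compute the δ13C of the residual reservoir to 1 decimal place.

Rayleigh residual: δ_res = (δ₀ + 1000)·f^(α−1) − 1000
α − 1 = -0.01340
f^(α−1) = 0.402^(-0.01340) = 1.012286
δ_res = (-26.9 + 1000) × 1.012286 − 1000 = 985.056 − 1000 = -14.94‰

-14.9‰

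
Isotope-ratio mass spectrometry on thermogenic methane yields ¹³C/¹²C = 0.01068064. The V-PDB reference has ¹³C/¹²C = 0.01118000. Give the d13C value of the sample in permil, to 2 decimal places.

-44.67 permil

d13C = (R_sample / R_standard − 1) × 1000
R_sample / R_standard = 0.01068064 / 0.01118000 = 0.955335
d13C = (0.955335 − 1) × 1000 = -44.665 permil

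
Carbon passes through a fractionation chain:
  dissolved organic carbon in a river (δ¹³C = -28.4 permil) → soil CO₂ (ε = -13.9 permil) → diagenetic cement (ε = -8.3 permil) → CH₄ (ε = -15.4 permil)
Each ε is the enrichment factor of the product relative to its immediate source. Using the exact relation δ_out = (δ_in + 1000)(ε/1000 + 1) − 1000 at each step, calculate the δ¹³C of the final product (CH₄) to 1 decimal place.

step 1: δ = (-28.40 + 1000)·(-13.9/1000 + 1) − 1000 = -41.91 permil
step 2: δ = (-41.91 + 1000)·(-8.3/1000 + 1) − 1000 = -49.86 permil
step 3: δ = (-49.86 + 1000)·(-15.4/1000 + 1) − 1000 = -64.49 permil

-64.5 permil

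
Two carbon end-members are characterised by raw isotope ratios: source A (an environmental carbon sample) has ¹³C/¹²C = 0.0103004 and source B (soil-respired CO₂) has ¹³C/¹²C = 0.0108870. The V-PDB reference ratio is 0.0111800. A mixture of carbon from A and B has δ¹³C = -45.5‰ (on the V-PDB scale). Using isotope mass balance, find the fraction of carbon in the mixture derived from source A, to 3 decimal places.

0.368

δ_A = (0.0103004/0.0111800 − 1)×1000 = (0.921324 − 1)×1000 = -78.676‰
δ_B = (0.0108870/0.0111800 − 1)×1000 = (0.973792 − 1)×1000 = -26.208‰
f_A = (δ_mix − δ_B)/(δ_A − δ_B) = (-45.5 − (-26.208))/(-78.676 − (-26.208))
f_A = -19.292 / -52.469 = 0.3677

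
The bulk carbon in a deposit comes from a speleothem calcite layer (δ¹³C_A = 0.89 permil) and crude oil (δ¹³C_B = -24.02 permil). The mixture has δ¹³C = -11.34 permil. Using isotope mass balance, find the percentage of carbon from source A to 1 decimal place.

50.9%

δ_mix = f_A·δ_A + (1 − f_A)·δ_B  ⇒  f_A = (δ_mix − δ_B)/(δ_A − δ_B)
f_A = (-11.34 − (-24.02)) / (0.89 − (-24.02))
f_A = 12.68 / 24.91 = 0.5090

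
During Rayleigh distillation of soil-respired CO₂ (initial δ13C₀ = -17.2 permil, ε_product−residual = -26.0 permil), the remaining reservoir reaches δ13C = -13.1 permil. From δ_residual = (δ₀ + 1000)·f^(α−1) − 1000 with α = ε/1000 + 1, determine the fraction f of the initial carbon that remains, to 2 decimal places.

α − 1 = ε/1000 = -0.0260
(δ_res + 1000)/(δ₀ + 1000) = (-13.1 + 1000)/(-17.2 + 1000) = 986.9/982.8 = 1.004172
f = 1.004172^(1/-0.0260) = exp(ln(1.004172)/-0.0260) = exp(0.00416/-0.0260)
f = exp(-0.1601) = 0.8520

0.85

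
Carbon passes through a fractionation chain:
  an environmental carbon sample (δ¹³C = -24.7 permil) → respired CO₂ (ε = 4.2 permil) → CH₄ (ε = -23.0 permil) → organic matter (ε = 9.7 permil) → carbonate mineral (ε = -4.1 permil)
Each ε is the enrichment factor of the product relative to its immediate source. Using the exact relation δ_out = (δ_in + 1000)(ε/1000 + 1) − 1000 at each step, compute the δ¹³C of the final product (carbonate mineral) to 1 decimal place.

-37.8 permil

step 1: δ = (-24.70 + 1000)·(4.2/1000 + 1) − 1000 = -20.60 permil
step 2: δ = (-20.60 + 1000)·(-23.0/1000 + 1) − 1000 = -43.13 permil
step 3: δ = (-43.13 + 1000)·(9.7/1000 + 1) − 1000 = -33.85 permil
step 4: δ = (-33.85 + 1000)·(-4.1/1000 + 1) − 1000 = -37.81 permil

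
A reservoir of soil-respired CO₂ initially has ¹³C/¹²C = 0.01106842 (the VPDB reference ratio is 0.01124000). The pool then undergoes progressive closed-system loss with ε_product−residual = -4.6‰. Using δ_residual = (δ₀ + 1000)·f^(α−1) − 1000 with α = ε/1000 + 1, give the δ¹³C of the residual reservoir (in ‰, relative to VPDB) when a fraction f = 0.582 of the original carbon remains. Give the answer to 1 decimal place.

-12.8‰

δ₀ = (0.01106842/0.01124000 − 1)×1000 = (0.984735 − 1)×1000 = -15.265‰
α − 1 = ε/1000 = -0.0046
f^(α−1) = 0.582^(-0.0046) = 1.002493
δ_res = (-15.265 + 1000) × 1.002493 − 1000 = 987.190 − 1000 = -12.81‰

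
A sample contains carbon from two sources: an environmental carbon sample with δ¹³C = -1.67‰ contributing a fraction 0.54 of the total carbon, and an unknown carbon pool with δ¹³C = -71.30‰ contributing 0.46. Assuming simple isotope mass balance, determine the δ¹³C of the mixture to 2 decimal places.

-33.70‰

δ_mix = f_A·δ_A + f_B·δ_B
δ_mix = 0.54 × (-1.67) + 0.46 × (-71.30)
δ_mix = -0.902 + -32.798 = -33.700‰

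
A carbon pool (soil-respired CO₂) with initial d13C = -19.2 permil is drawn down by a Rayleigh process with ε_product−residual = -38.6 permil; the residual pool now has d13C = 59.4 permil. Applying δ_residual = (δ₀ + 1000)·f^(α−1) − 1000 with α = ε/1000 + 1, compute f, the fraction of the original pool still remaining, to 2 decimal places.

0.14

α − 1 = ε/1000 = -0.0386
(δ_res + 1000)/(δ₀ + 1000) = (59.4 + 1000)/(-19.2 + 1000) = 1059.4/980.8 = 1.080139
f = 1.080139^(1/-0.0386) = exp(ln(1.080139)/-0.0386) = exp(0.07709/-0.0386)
f = exp(-1.9971) = 0.1357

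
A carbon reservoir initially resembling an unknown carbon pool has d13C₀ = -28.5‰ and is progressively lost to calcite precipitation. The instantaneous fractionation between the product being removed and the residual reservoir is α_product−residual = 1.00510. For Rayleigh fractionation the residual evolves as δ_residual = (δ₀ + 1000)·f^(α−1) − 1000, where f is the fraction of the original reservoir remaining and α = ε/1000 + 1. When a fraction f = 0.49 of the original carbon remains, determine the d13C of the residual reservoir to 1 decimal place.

Rayleigh residual: δ_res = (δ₀ + 1000)·f^(α−1) − 1000
α − 1 = 0.00510
f^(α−1) = 0.49^(0.00510) = 0.996369
δ_res = (-28.5 + 1000) × 0.996369 − 1000 = 967.972 − 1000 = -32.03‰

-32.0‰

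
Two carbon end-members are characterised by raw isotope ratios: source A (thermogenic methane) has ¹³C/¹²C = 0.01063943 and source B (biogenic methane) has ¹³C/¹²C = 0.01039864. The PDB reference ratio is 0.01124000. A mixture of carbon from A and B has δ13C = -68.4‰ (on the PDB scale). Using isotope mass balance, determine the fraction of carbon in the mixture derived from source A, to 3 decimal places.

δ_A = (0.01063943/0.01124000 − 1)×1000 = (0.946569 − 1)×1000 = -53.431‰
δ_B = (0.01039864/0.01124000 − 1)×1000 = (0.925146 − 1)×1000 = -74.854‰
f_A = (δ_mix − δ_B)/(δ_A − δ_B) = (-68.4 − (-74.854))/(-53.431 − (-74.854))
f_A = 6.454 / 21.423 = 0.3013

0.301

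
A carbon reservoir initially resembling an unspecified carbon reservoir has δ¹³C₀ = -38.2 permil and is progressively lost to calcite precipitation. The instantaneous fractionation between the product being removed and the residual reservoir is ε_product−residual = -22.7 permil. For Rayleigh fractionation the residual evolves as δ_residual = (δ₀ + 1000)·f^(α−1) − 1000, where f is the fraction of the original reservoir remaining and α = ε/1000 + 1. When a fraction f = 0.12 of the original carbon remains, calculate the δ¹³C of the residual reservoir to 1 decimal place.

9.2 permil

Rayleigh residual: δ_res = (δ₀ + 1000)·f^(α−1) − 1000
α = ε/1000 + 1 = 0.97730, so α − 1 = -0.02270
f^(α−1) = 0.12^(-0.02270) = 1.049307
δ_res = (-38.2 + 1000) × 1.049307 − 1000 = 1009.224 − 1000 = 9.22 permil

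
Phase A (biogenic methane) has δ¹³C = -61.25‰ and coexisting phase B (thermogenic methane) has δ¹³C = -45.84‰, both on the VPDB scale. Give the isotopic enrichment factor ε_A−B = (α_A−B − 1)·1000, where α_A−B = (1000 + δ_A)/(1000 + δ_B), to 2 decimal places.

-16.15‰

α_A−B = (1000 + -61.25) / (1000 + -45.84) = 938.75 / 954.16 = 0.983850
ε_A−B = (0.983850 − 1) × 1000 = -16.150‰
(The approximation ε ≈ δ_A − δ_B would give -15.41‰.)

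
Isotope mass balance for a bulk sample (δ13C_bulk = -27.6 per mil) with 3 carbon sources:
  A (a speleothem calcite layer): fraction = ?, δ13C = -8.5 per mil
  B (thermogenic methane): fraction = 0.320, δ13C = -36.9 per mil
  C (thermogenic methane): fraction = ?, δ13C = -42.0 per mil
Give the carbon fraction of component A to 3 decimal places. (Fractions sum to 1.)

0.381

Let f_A and f_C be the unknown fractions; fractions sum to 1 so f_A + f_C = 0.680.
Mass balance: Σ fᵢ·δᵢ = δ_bulk ⇒ f_A·(-8.5) + f_C·(-42.0) = -27.6 − (-11.808) = -15.792
Substitute f_C = 0.680 − f_A:
f_A·(-8.5 − -42.0) = -15.792 − 0.680×(-42.0) = 12.768
f_A = 12.768 / 33.5 = 0.3811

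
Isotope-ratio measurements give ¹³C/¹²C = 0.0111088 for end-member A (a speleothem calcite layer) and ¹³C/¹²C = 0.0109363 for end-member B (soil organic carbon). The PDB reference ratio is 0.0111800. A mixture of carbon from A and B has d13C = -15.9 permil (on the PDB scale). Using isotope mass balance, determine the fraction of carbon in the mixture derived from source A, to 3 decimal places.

δ_A = (0.0111088/0.0111800 − 1)×1000 = (0.993631 − 1)×1000 = -6.369 permil
δ_B = (0.0109363/0.0111800 − 1)×1000 = (0.978202 − 1)×1000 = -21.798 permil
f_A = (δ_mix − δ_B)/(δ_A − δ_B) = (-15.9 − (-21.798))/(-6.369 − (-21.798))
f_A = 5.898 / 15.429 = 0.3822

0.382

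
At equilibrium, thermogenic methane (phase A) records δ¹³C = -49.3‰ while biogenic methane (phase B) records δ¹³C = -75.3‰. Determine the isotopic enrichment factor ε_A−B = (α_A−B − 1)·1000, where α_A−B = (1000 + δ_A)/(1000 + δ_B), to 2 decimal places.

α_A−B = (1000 + -49.3) / (1000 + -75.3) = 950.7 / 924.7 = 1.028117
ε_A−B = (1.028117 − 1) × 1000 = 28.117‰
(The approximation ε ≈ δ_A − δ_B would give 26.0‰.)

28.12‰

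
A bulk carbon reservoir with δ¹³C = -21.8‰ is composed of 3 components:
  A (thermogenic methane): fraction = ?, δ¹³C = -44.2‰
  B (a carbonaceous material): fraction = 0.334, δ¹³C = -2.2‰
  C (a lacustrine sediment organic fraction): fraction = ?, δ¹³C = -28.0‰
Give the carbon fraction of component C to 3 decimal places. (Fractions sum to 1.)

0.517

Let f_C and f_A be the unknown fractions; fractions sum to 1 so f_C + f_A = 0.666.
Mass balance: Σ fᵢ·δᵢ = δ_bulk ⇒ f_C·(-28.0) + f_A·(-44.2) = -21.8 − (-0.735) = -21.065
Substitute f_A = 0.666 − f_C:
f_C·(-28.0 − -44.2) = -21.065 − 0.666×(-44.2) = 8.372
f_C = 8.372 / 16.2 = 0.5168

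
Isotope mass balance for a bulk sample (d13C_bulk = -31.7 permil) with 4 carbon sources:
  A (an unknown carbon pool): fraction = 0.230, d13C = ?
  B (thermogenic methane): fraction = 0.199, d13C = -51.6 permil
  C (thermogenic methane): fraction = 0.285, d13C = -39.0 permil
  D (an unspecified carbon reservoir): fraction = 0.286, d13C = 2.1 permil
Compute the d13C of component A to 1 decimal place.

Isotope mass balance: δ_bulk = Σ fᵢ·δᵢ.
-31.7 = 0.230×δ_A + 0.199×(-51.6) + 0.285×(-39.0) + 0.286×(2.1)
0.230·δ_A = -31.7 − (-20.783) = -10.917
δ_A = -10.917 / 0.230 = -47.47 permil

-47.5 permil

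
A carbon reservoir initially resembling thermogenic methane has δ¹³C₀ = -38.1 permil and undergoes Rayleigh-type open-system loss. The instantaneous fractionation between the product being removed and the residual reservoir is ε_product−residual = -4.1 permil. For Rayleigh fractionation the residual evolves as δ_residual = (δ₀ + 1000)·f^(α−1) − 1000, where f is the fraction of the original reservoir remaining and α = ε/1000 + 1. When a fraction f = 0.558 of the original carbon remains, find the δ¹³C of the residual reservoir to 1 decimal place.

Rayleigh residual: δ_res = (δ₀ + 1000)·f^(α−1) − 1000
α = ε/1000 + 1 = 0.99590, so α − 1 = -0.00410
f^(α−1) = 0.558^(-0.00410) = 1.002395
δ_res = (-38.1 + 1000) × 1.002395 − 1000 = 964.204 − 1000 = -35.80 permil

-35.8 permil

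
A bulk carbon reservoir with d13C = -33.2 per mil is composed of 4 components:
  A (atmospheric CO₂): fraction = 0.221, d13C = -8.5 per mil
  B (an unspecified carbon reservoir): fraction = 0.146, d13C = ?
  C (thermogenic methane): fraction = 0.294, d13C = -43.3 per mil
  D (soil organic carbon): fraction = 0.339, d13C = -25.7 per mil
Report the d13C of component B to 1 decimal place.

Isotope mass balance: δ_bulk = Σ fᵢ·δᵢ.
-33.2 = 0.221×(-8.5) + 0.146×δ_B + 0.294×(-43.3) + 0.339×(-25.7)
0.146·δ_B = -33.2 − (-23.321) = -9.879
δ_B = -9.879 / 0.146 = -67.66 per mil

-67.7 per mil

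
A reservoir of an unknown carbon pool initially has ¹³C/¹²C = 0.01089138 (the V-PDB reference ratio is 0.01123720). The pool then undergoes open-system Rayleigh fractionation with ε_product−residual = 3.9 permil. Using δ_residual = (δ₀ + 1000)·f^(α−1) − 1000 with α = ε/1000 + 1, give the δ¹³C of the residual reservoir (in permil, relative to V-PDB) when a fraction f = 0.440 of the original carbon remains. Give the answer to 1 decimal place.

δ₀ = (0.01089138/0.01123720 − 1)×1000 = (0.969225 − 1)×1000 = -30.775 permil
α − 1 = ε/1000 = 0.0039
f^(α−1) = 0.440^(0.0039) = 0.996803
δ_res = (-30.775 + 1000) × 0.996803 − 1000 = 966.127 − 1000 = -33.87 permil

-33.9 permil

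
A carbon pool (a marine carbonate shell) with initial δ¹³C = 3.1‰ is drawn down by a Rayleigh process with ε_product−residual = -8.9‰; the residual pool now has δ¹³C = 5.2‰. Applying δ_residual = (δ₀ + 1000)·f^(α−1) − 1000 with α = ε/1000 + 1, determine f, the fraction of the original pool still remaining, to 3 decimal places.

α − 1 = ε/1000 = -0.0089
(δ_res + 1000)/(δ₀ + 1000) = (5.2 + 1000)/(3.1 + 1000) = 1005.2/1003.1 = 1.002094
f = 1.002094^(1/-0.0089) = exp(ln(1.002094)/-0.0089) = exp(0.00209/-0.0089)
f = exp(-0.2350) = 0.7906

0.791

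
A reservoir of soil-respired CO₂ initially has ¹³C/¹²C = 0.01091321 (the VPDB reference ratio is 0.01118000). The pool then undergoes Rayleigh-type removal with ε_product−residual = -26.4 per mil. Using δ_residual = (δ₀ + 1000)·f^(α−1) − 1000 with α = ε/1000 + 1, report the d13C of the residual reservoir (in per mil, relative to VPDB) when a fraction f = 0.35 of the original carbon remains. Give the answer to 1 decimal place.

δ₀ = (0.01091321/0.01118000 − 1)×1000 = (0.976137 − 1)×1000 = -23.863 per mil
α − 1 = ε/1000 = -0.0264
f^(α−1) = 0.35^(-0.0264) = 1.028103
δ_res = (-23.863 + 1000) × 1.028103 − 1000 = 1003.569 − 1000 = 3.57 per mil

3.6 per mil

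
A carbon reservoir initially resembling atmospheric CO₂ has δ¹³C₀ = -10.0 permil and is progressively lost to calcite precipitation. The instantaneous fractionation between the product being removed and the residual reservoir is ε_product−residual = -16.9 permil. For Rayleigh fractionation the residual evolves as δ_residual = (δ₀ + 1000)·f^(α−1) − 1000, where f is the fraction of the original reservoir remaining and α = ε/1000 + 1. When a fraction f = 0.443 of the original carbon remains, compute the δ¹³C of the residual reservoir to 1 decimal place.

Rayleigh residual: δ_res = (δ₀ + 1000)·f^(α−1) − 1000
α = ε/1000 + 1 = 0.98310, so α − 1 = -0.01690
f^(α−1) = 0.443^(-0.01690) = 1.013855
δ_res = (-10.0 + 1000) × 1.013855 − 1000 = 1003.716 − 1000 = 3.72 permil

3.7 permil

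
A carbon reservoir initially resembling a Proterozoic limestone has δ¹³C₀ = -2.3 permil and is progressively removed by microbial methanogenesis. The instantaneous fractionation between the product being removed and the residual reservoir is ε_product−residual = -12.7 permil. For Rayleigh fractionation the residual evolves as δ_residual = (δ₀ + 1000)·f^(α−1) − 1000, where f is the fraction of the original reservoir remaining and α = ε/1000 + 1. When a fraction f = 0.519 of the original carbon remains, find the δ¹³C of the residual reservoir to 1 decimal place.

6.0 permil

Rayleigh residual: δ_res = (δ₀ + 1000)·f^(α−1) − 1000
α = ε/1000 + 1 = 0.98730, so α − 1 = -0.01270
f^(α−1) = 0.519^(-0.01270) = 1.008364
δ_res = (-2.3 + 1000) × 1.008364 − 1000 = 1006.045 − 1000 = 6.04 permil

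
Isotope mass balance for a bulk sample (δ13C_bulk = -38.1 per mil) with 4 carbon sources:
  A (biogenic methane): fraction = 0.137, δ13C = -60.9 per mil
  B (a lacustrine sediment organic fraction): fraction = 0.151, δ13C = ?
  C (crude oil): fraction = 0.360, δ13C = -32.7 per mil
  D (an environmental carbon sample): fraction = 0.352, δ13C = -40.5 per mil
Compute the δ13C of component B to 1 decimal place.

Isotope mass balance: δ_bulk = Σ fᵢ·δᵢ.
-38.1 = 0.137×(-60.9) + 0.151×δ_B + 0.360×(-32.7) + 0.352×(-40.5)
0.151·δ_B = -38.1 − (-34.371) = -3.729
δ_B = -3.729 / 0.151 = -24.69 per mil

-24.7 per mil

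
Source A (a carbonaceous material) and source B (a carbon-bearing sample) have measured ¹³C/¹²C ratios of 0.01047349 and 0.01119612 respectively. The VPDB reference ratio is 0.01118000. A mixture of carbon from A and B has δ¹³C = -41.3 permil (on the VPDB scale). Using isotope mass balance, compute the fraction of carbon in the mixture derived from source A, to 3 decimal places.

0.661

δ_A = (0.01047349/0.01118000 − 1)×1000 = (0.936806 − 1)×1000 = -63.194 permil
δ_B = (0.01119612/0.01118000 − 1)×1000 = (1.001442 − 1)×1000 = 1.442 permil
f_A = (δ_mix − δ_B)/(δ_A − δ_B) = (-41.3 − (1.442))/(-63.194 − (1.442))
f_A = -42.742 / -64.636 = 0.6613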